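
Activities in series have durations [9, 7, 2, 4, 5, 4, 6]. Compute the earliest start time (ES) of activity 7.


Activity 7 starts after activities 1 through 6 complete.
Predecessor durations: [9, 7, 2, 4, 5, 4]
ES = 9 + 7 + 2 + 4 + 5 + 4 = 31

31


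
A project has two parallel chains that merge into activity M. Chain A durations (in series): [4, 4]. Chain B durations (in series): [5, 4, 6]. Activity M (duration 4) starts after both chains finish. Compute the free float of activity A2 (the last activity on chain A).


ES(A2) = sum of predecessors on chain A = 4
EF(A2) = ES + duration = 4 + 4 = 8
Successor of A2 is M. ES(M) = max(sum(A), sum(B)) = max(8, 15) = 15
Free float = ES(successor) - EF(current) = 15 - 8 = 7

7


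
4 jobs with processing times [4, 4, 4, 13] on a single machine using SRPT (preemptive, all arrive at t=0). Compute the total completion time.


Since all jobs arrive at t=0, SRPT equals SPT ordering.
SPT order: [4, 4, 4, 13]
Completion times:
  Job 1: p=4, C=4
  Job 2: p=4, C=8
  Job 3: p=4, C=12
  Job 4: p=13, C=25
Total completion time = 4 + 8 + 12 + 25 = 49

49


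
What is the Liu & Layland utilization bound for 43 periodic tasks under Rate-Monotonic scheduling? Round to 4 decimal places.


Compute 2^(1/43) = 1.0162503252
Subtract 1: 1.0162503252 - 1 = 0.0162503252
Multiply by n: 43 * 0.0162503252 = 0.6987639836
Round to 4 dp: 0.6988

0.6988


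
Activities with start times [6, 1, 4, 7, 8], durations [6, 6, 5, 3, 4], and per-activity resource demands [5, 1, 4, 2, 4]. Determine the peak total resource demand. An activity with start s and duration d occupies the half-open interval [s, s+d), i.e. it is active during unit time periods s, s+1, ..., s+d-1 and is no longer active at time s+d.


Each activity i is active on [start_i, start_i + duration_i).
Compute total resource usage per time slot:
  t=0: active resources = [], total = 0
  t=1: active resources = [1], total = 1
  t=2: active resources = [1], total = 1
  t=3: active resources = [1], total = 1
  t=4: active resources = [1, 4], total = 5
  t=5: active resources = [1, 4], total = 5
  t=6: active resources = [5, 1, 4], total = 10
  t=7: active resources = [5, 4, 2], total = 11
  t=8: active resources = [5, 4, 2, 4], total = 15
  t=9: active resources = [5, 2, 4], total = 11
  t=10: active resources = [5, 4], total = 9
  t=11: active resources = [5, 4], total = 9
Peak resource demand = 15

15


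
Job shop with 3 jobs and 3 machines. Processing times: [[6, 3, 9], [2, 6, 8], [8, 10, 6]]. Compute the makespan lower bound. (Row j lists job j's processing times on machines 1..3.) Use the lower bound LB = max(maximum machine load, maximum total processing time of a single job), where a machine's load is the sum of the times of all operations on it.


Machine loads:
  Machine 1: 6 + 2 + 8 = 16
  Machine 2: 3 + 6 + 10 = 19
  Machine 3: 9 + 8 + 6 = 23
Max machine load = 23
Job totals:
  Job 1: 18
  Job 2: 16
  Job 3: 24
Max job total = 24
Lower bound = max(23, 24) = 24

24


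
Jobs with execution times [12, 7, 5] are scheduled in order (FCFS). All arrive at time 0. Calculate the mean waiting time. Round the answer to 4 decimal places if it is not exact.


FCFS order (as given): [12, 7, 5]
Waiting times:
  Job 1: wait = 0
  Job 2: wait = 12
  Job 3: wait = 19
Sum of waiting times = 31
Average waiting time = 31/3 = 10.3333

10.3333


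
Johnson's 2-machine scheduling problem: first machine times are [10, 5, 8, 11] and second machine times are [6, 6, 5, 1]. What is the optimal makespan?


Apply Johnson's rule:
  Group 1 (a <= b): [(2, 5, 6)]
  Group 2 (a > b): [(1, 10, 6), (3, 8, 5), (4, 11, 1)]
Optimal job order: [2, 1, 3, 4]
Schedule:
  Job 2: M1 done at 5, M2 done at 11
  Job 1: M1 done at 15, M2 done at 21
  Job 3: M1 done at 23, M2 done at 28
  Job 4: M1 done at 34, M2 done at 35
Makespan = 35

35


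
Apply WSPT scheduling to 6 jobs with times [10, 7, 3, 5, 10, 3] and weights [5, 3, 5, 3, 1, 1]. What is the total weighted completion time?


Compute p/w ratios and sort ascending (WSPT): [(3, 5), (5, 3), (10, 5), (7, 3), (3, 1), (10, 1)]
Compute weighted completion times:
  Job (p=3,w=5): C=3, w*C=5*3=15
  Job (p=5,w=3): C=8, w*C=3*8=24
  Job (p=10,w=5): C=18, w*C=5*18=90
  Job (p=7,w=3): C=25, w*C=3*25=75
  Job (p=3,w=1): C=28, w*C=1*28=28
  Job (p=10,w=1): C=38, w*C=1*38=38
Total weighted completion time = 270

270


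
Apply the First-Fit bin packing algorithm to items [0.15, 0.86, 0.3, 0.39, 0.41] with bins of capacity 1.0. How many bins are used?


Place items sequentially using First-Fit:
  Item 0.15 -> new Bin 1
  Item 0.86 -> new Bin 2
  Item 0.3 -> Bin 1 (now 0.45)
  Item 0.39 -> Bin 1 (now 0.84)
  Item 0.41 -> new Bin 3
Total bins used = 3

3


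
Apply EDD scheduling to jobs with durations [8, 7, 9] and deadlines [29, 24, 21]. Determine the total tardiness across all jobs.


Sort by due date (EDD order): [(9, 21), (7, 24), (8, 29)]
Compute completion times and tardiness:
  Job 1: p=9, d=21, C=9, tardiness=max(0,9-21)=0
  Job 2: p=7, d=24, C=16, tardiness=max(0,16-24)=0
  Job 3: p=8, d=29, C=24, tardiness=max(0,24-29)=0
Total tardiness = 0

0


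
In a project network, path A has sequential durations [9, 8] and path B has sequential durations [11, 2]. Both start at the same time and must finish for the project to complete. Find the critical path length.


Path A total = 9 + 8 = 17
Path B total = 11 + 2 = 13
Critical path = longest path = max(17, 13) = 17

17


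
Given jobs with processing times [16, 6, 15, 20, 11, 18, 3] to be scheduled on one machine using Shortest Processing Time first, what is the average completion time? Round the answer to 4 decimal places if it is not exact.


Sort jobs by processing time (SPT order): [3, 6, 11, 15, 16, 18, 20]
Compute completion times sequentially:
  Job 1: processing = 3, completes at 3
  Job 2: processing = 6, completes at 9
  Job 3: processing = 11, completes at 20
  Job 4: processing = 15, completes at 35
  Job 5: processing = 16, completes at 51
  Job 6: processing = 18, completes at 69
  Job 7: processing = 20, completes at 89
Sum of completion times = 276
Average completion time = 276/7 = 39.4286

39.4286


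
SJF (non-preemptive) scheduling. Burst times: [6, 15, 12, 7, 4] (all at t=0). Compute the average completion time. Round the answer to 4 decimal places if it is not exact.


SJF order (ascending): [4, 6, 7, 12, 15]
Completion times:
  Job 1: burst=4, C=4
  Job 2: burst=6, C=10
  Job 3: burst=7, C=17
  Job 4: burst=12, C=29
  Job 5: burst=15, C=44
Average completion = 104/5 = 20.8

20.8


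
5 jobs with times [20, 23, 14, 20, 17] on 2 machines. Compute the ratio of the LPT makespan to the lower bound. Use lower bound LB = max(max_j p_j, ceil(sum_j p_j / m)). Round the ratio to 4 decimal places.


LPT order: [23, 20, 20, 17, 14]
Machine loads after assignment: [54, 40]
LPT makespan = 54
Lower bound = max(max_job, ceil(total/2)) = max(23, 47) = 47
Ratio = 54 / 47 = 1.1489

1.1489


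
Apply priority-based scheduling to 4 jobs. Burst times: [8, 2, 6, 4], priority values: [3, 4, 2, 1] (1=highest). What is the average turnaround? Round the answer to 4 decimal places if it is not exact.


Sort by priority (ascending = highest first):
Order: [(1, 4), (2, 6), (3, 8), (4, 2)]
Completion times:
  Priority 1, burst=4, C=4
  Priority 2, burst=6, C=10
  Priority 3, burst=8, C=18
  Priority 4, burst=2, C=20
Average turnaround = 52/4 = 13.0

13.0


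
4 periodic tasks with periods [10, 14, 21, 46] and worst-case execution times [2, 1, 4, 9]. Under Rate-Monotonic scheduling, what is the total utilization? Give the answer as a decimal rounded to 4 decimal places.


Compute individual utilizations (exact fractions):
  Task 1: C/T = 2/10 = 1/5 (approx. 0.2)
  Task 2: C/T = 1/14 (approx. 0.0714)
  Task 3: C/T = 4/21 (approx. 0.1905)
  Task 4: C/T = 9/46 (approx. 0.1957)
Total utilization U = 1/5 + 1/14 + 4/21 + 9/46 = 1588/2415
Rounded to 4 decimal places: U = 0.6576
RM (Liu & Layland) bound for 4 tasks = 0.756828; compare with U = 1588/2415 (approx. 0.657557)
U <= bound, so schedulable by RM sufficient condition.

0.6576


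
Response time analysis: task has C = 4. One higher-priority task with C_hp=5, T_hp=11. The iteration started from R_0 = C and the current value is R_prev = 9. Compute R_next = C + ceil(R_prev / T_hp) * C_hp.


R_next = C + ceil(R_prev / T_hp) * C_hp
ceil(9 / 11) = ceil(0.8182) = 1
Interference = 1 * 5 = 5
R_next = 4 + 5 = 9
R_next = R_prev, so the iteration has converged (response time = 9).

9


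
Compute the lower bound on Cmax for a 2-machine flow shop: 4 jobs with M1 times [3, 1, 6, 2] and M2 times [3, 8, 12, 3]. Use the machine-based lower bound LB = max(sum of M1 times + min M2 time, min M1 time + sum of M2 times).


LB1 = sum(M1 times) + min(M2 times) = 12 + 3 = 15
LB2 = min(M1 times) + sum(M2 times) = 1 + 26 = 27
Lower bound = max(LB1, LB2) = max(15, 27) = 27

27


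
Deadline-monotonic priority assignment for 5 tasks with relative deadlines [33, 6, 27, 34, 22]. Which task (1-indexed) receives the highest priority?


Sort tasks by relative deadline (ascending):
  Task 2: deadline = 6
  Task 5: deadline = 22
  Task 3: deadline = 27
  Task 1: deadline = 33
  Task 4: deadline = 34
Priority order (highest first): [2, 5, 3, 1, 4]
Highest priority task = 2

2


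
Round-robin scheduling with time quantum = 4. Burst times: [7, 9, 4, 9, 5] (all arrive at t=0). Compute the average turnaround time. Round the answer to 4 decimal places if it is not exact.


Time quantum = 4
Execution trace:
  J1 runs 4 units, time = 4
  J2 runs 4 units, time = 8
  J3 runs 4 units, time = 12
  J4 runs 4 units, time = 16
  J5 runs 4 units, time = 20
  J1 runs 3 units, time = 23
  J2 runs 4 units, time = 27
  J4 runs 4 units, time = 31
  J5 runs 1 units, time = 32
  J2 runs 1 units, time = 33
  J4 runs 1 units, time = 34
Finish times: [23, 33, 12, 34, 32]
Average turnaround = 134/5 = 26.8

26.8


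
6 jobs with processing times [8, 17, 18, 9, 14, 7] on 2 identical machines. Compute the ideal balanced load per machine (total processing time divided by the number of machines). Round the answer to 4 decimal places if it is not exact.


Total processing time = 8 + 17 + 18 + 9 + 14 + 7 = 73
Number of machines = 2
Ideal balanced load = 73 / 2 = 36.5

36.5


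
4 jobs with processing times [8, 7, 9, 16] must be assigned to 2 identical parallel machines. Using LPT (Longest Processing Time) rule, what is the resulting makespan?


Sort jobs in decreasing order (LPT): [16, 9, 8, 7]
Assign each job to the least loaded machine:
  Machine 1: jobs [16, 7], load = 23
  Machine 2: jobs [9, 8], load = 17
Makespan = max load = 23

23


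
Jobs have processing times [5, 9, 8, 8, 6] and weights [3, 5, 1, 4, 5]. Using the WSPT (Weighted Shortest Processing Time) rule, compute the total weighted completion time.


Compute p/w ratios and sort ascending (WSPT): [(6, 5), (5, 3), (9, 5), (8, 4), (8, 1)]
Compute weighted completion times:
  Job (p=6,w=5): C=6, w*C=5*6=30
  Job (p=5,w=3): C=11, w*C=3*11=33
  Job (p=9,w=5): C=20, w*C=5*20=100
  Job (p=8,w=4): C=28, w*C=4*28=112
  Job (p=8,w=1): C=36, w*C=1*36=36
Total weighted completion time = 311

311


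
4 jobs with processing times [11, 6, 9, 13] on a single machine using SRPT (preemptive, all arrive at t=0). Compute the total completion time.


Since all jobs arrive at t=0, SRPT equals SPT ordering.
SPT order: [6, 9, 11, 13]
Completion times:
  Job 1: p=6, C=6
  Job 2: p=9, C=15
  Job 3: p=11, C=26
  Job 4: p=13, C=39
Total completion time = 6 + 15 + 26 + 39 = 86

86


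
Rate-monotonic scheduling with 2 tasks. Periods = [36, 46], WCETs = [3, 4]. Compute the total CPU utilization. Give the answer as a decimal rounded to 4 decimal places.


Compute individual utilizations (exact fractions):
  Task 1: C/T = 3/36 = 1/12 (approx. 0.0833)
  Task 2: C/T = 4/46 = 2/23 (approx. 0.087)
Total utilization U = 1/12 + 2/23 = 47/276
Rounded to 4 decimal places: U = 0.1703
RM (Liu & Layland) bound for 2 tasks = 0.828427; compare with U = 47/276 (approx. 0.170290)
U <= bound, so schedulable by RM sufficient condition.

0.1703


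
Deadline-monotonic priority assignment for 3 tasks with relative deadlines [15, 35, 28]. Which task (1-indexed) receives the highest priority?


Sort tasks by relative deadline (ascending):
  Task 1: deadline = 15
  Task 3: deadline = 28
  Task 2: deadline = 35
Priority order (highest first): [1, 3, 2]
Highest priority task = 1

1


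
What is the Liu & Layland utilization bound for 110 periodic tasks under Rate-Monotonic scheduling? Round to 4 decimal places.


Compute 2^(1/110) = 1.0063212332
Subtract 1: 1.0063212332 - 1 = 0.0063212332
Multiply by n: 110 * 0.0063212332 = 0.6953356520
Round to 4 dp: 0.6953

0.6953


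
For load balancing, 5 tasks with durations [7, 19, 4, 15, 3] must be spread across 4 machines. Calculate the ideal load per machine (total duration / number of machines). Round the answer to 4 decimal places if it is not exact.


Total processing time = 7 + 19 + 4 + 15 + 3 = 48
Number of machines = 4
Ideal balanced load = 48 / 4 = 12.0

12.0


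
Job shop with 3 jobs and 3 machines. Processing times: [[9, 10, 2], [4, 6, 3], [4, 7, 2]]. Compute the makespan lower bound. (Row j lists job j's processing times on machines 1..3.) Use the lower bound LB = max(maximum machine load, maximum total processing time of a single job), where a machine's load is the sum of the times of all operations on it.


Machine loads:
  Machine 1: 9 + 4 + 4 = 17
  Machine 2: 10 + 6 + 7 = 23
  Machine 3: 2 + 3 + 2 = 7
Max machine load = 23
Job totals:
  Job 1: 21
  Job 2: 13
  Job 3: 13
Max job total = 21
Lower bound = max(23, 21) = 23

23


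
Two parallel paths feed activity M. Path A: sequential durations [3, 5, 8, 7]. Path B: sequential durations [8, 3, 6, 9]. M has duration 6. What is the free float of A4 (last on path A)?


ES(A4) = sum of predecessors on chain A = 16
EF(A4) = ES + duration = 16 + 7 = 23
Successor of A4 is M. ES(M) = max(sum(A), sum(B)) = max(23, 26) = 26
Free float = ES(successor) - EF(current) = 26 - 23 = 3

3


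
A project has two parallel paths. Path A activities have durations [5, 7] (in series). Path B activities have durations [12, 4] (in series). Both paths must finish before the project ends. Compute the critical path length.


Path A total = 5 + 7 = 12
Path B total = 12 + 4 = 16
Critical path = longest path = max(12, 16) = 16

16


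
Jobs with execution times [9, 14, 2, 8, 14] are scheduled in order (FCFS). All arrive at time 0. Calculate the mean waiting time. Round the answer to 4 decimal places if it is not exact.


FCFS order (as given): [9, 14, 2, 8, 14]
Waiting times:
  Job 1: wait = 0
  Job 2: wait = 9
  Job 3: wait = 23
  Job 4: wait = 25
  Job 5: wait = 33
Sum of waiting times = 90
Average waiting time = 90/5 = 18.0

18.0


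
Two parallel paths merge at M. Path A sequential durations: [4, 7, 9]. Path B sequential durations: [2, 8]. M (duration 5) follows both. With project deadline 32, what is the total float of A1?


Forward pass: ES(A1) = sum of predecessors on chain A = 0
EF = ES + duration = 0 + 4 = 4
Backward pass: LF(M) = deadline = 32; LS(M) = 32 - 5 = 27
LF(A1) = LS(M) - sum(successors on chain A) = 27 - 16 = 11
LS = LF - duration = 11 - 4 = 7
Total float = LS - ES = 7 - 0 = 7

7


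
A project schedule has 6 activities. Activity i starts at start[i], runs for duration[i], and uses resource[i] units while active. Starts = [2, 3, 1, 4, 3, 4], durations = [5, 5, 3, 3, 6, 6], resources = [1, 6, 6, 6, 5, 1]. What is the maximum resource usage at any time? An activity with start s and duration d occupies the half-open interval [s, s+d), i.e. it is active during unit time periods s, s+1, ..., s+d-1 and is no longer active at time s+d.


Each activity i is active on [start_i, start_i + duration_i).
Compute total resource usage per time slot:
  t=0: active resources = [], total = 0
  t=1: active resources = [6], total = 6
  t=2: active resources = [1, 6], total = 7
  t=3: active resources = [1, 6, 6, 5], total = 18
  t=4: active resources = [1, 6, 6, 5, 1], total = 19
  t=5: active resources = [1, 6, 6, 5, 1], total = 19
  t=6: active resources = [1, 6, 6, 5, 1], total = 19
  t=7: active resources = [6, 5, 1], total = 12
  t=8: active resources = [5, 1], total = 6
  t=9: active resources = [1], total = 1
Peak resource demand = 19

19


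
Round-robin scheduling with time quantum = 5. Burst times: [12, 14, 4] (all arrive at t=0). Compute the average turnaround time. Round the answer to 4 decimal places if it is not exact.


Time quantum = 5
Execution trace:
  J1 runs 5 units, time = 5
  J2 runs 5 units, time = 10
  J3 runs 4 units, time = 14
  J1 runs 5 units, time = 19
  J2 runs 5 units, time = 24
  J1 runs 2 units, time = 26
  J2 runs 4 units, time = 30
Finish times: [26, 30, 14]
Average turnaround = 70/3 = 23.3333

23.3333


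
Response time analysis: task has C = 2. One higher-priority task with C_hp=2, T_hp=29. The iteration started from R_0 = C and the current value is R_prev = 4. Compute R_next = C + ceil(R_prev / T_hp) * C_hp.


R_next = C + ceil(R_prev / T_hp) * C_hp
ceil(4 / 29) = ceil(0.1379) = 1
Interference = 1 * 2 = 2
R_next = 2 + 2 = 4
R_next = R_prev, so the iteration has converged (response time = 4).

4


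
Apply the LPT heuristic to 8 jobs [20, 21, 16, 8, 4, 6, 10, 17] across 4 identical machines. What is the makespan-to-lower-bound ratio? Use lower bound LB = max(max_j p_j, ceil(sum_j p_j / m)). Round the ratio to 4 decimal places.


LPT order: [21, 20, 17, 16, 10, 8, 6, 4]
Machine loads after assignment: [25, 26, 25, 26]
LPT makespan = 26
Lower bound = max(max_job, ceil(total/4)) = max(21, 26) = 26
Ratio = 26 / 26 = 1.0

1.0


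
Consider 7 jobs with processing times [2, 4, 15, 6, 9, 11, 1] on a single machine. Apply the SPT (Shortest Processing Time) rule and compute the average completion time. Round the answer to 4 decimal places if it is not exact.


Sort jobs by processing time (SPT order): [1, 2, 4, 6, 9, 11, 15]
Compute completion times sequentially:
  Job 1: processing = 1, completes at 1
  Job 2: processing = 2, completes at 3
  Job 3: processing = 4, completes at 7
  Job 4: processing = 6, completes at 13
  Job 5: processing = 9, completes at 22
  Job 6: processing = 11, completes at 33
  Job 7: processing = 15, completes at 48
Sum of completion times = 127
Average completion time = 127/7 = 18.1429

18.1429


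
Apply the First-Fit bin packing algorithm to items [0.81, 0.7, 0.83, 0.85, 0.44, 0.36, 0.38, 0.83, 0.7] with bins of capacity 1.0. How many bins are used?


Place items sequentially using First-Fit:
  Item 0.81 -> new Bin 1
  Item 0.7 -> new Bin 2
  Item 0.83 -> new Bin 3
  Item 0.85 -> new Bin 4
  Item 0.44 -> new Bin 5
  Item 0.36 -> Bin 5 (now 0.8)
  Item 0.38 -> new Bin 6
  Item 0.83 -> new Bin 7
  Item 0.7 -> new Bin 8
Total bins used = 8

8


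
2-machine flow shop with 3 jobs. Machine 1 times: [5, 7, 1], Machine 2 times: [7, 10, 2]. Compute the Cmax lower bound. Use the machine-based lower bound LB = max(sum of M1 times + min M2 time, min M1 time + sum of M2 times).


LB1 = sum(M1 times) + min(M2 times) = 13 + 2 = 15
LB2 = min(M1 times) + sum(M2 times) = 1 + 19 = 20
Lower bound = max(LB1, LB2) = max(15, 20) = 20

20


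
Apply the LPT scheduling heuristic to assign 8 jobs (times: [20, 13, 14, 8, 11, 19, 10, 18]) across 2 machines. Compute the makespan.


Sort jobs in decreasing order (LPT): [20, 19, 18, 14, 13, 11, 10, 8]
Assign each job to the least loaded machine:
  Machine 1: jobs [20, 14, 13, 10], load = 57
  Machine 2: jobs [19, 18, 11, 8], load = 56
Makespan = max load = 57

57


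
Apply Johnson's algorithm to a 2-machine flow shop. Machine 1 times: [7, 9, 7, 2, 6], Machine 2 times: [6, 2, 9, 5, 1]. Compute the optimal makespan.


Apply Johnson's rule:
  Group 1 (a <= b): [(4, 2, 5), (3, 7, 9)]
  Group 2 (a > b): [(1, 7, 6), (2, 9, 2), (5, 6, 1)]
Optimal job order: [4, 3, 1, 2, 5]
Schedule:
  Job 4: M1 done at 2, M2 done at 7
  Job 3: M1 done at 9, M2 done at 18
  Job 1: M1 done at 16, M2 done at 24
  Job 2: M1 done at 25, M2 done at 27
  Job 5: M1 done at 31, M2 done at 32
Makespan = 32

32


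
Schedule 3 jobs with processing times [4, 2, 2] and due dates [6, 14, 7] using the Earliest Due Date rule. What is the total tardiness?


Sort by due date (EDD order): [(4, 6), (2, 7), (2, 14)]
Compute completion times and tardiness:
  Job 1: p=4, d=6, C=4, tardiness=max(0,4-6)=0
  Job 2: p=2, d=7, C=6, tardiness=max(0,6-7)=0
  Job 3: p=2, d=14, C=8, tardiness=max(0,8-14)=0
Total tardiness = 0

0


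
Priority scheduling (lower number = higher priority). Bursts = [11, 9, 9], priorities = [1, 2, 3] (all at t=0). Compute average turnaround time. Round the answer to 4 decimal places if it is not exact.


Sort by priority (ascending = highest first):
Order: [(1, 11), (2, 9), (3, 9)]
Completion times:
  Priority 1, burst=11, C=11
  Priority 2, burst=9, C=20
  Priority 3, burst=9, C=29
Average turnaround = 60/3 = 20.0

20.0


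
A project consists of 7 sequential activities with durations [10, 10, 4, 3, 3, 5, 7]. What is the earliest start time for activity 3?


Activity 3 starts after activities 1 through 2 complete.
Predecessor durations: [10, 10]
ES = 10 + 10 = 20

20


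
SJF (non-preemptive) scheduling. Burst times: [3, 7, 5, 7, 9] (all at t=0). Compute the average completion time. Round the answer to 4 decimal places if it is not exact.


SJF order (ascending): [3, 5, 7, 7, 9]
Completion times:
  Job 1: burst=3, C=3
  Job 2: burst=5, C=8
  Job 3: burst=7, C=15
  Job 4: burst=7, C=22
  Job 5: burst=9, C=31
Average completion = 79/5 = 15.8

15.8


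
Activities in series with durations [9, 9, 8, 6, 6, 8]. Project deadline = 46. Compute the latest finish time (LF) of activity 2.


LF(activity 2) = deadline - sum of successor durations
Successors: activities 3 through 6 with durations [8, 6, 6, 8]
Sum of successor durations = 28
LF = 46 - 28 = 18

18


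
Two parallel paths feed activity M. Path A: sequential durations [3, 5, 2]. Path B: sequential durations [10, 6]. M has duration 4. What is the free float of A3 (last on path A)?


ES(A3) = sum of predecessors on chain A = 8
EF(A3) = ES + duration = 8 + 2 = 10
Successor of A3 is M. ES(M) = max(sum(A), sum(B)) = max(10, 16) = 16
Free float = ES(successor) - EF(current) = 16 - 10 = 6

6


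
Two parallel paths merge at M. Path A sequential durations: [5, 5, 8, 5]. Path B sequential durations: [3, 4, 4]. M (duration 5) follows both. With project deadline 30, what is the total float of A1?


Forward pass: ES(A1) = sum of predecessors on chain A = 0
EF = ES + duration = 0 + 5 = 5
Backward pass: LF(M) = deadline = 30; LS(M) = 30 - 5 = 25
LF(A1) = LS(M) - sum(successors on chain A) = 25 - 18 = 7
LS = LF - duration = 7 - 5 = 2
Total float = LS - ES = 2 - 0 = 2

2


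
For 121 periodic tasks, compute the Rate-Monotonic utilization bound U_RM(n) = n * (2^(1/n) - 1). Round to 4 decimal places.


Compute 2^(1/121) = 1.0057449283
Subtract 1: 1.0057449283 - 1 = 0.0057449283
Multiply by n: 121 * 0.0057449283 = 0.6951363243
Round to 4 dp: 0.6951

0.6951


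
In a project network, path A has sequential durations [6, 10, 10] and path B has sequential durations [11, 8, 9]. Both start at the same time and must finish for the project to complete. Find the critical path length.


Path A total = 6 + 10 + 10 = 26
Path B total = 11 + 8 + 9 = 28
Critical path = longest path = max(26, 28) = 28

28


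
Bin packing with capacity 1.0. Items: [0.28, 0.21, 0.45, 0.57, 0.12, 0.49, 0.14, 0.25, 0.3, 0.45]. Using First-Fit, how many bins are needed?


Place items sequentially using First-Fit:
  Item 0.28 -> new Bin 1
  Item 0.21 -> Bin 1 (now 0.49)
  Item 0.45 -> Bin 1 (now 0.94)
  Item 0.57 -> new Bin 2
  Item 0.12 -> Bin 2 (now 0.69)
  Item 0.49 -> new Bin 3
  Item 0.14 -> Bin 2 (now 0.83)
  Item 0.25 -> Bin 3 (now 0.74)
  Item 0.3 -> new Bin 4
  Item 0.45 -> Bin 4 (now 0.75)
Total bins used = 4

4


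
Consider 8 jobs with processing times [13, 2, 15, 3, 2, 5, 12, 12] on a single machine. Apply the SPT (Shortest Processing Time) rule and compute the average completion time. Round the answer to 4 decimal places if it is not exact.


Sort jobs by processing time (SPT order): [2, 2, 3, 5, 12, 12, 13, 15]
Compute completion times sequentially:
  Job 1: processing = 2, completes at 2
  Job 2: processing = 2, completes at 4
  Job 3: processing = 3, completes at 7
  Job 4: processing = 5, completes at 12
  Job 5: processing = 12, completes at 24
  Job 6: processing = 12, completes at 36
  Job 7: processing = 13, completes at 49
  Job 8: processing = 15, completes at 64
Sum of completion times = 198
Average completion time = 198/8 = 24.75

24.75


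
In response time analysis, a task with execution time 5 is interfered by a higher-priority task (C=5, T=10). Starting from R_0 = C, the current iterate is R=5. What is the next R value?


R_next = C + ceil(R_prev / T_hp) * C_hp
ceil(5 / 10) = ceil(0.5) = 1
Interference = 1 * 5 = 5
R_next = 5 + 5 = 10

10


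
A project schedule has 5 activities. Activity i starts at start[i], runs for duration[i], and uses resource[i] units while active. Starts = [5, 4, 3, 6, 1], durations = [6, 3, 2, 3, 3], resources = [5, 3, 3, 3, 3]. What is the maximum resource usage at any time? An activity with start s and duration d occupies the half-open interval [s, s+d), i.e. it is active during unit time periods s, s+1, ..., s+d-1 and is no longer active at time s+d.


Each activity i is active on [start_i, start_i + duration_i).
Compute total resource usage per time slot:
  t=0: active resources = [], total = 0
  t=1: active resources = [3], total = 3
  t=2: active resources = [3], total = 3
  t=3: active resources = [3, 3], total = 6
  t=4: active resources = [3, 3], total = 6
  t=5: active resources = [5, 3], total = 8
  t=6: active resources = [5, 3, 3], total = 11
  t=7: active resources = [5, 3], total = 8
  t=8: active resources = [5, 3], total = 8
  t=9: active resources = [5], total = 5
  t=10: active resources = [5], total = 5
Peak resource demand = 11

11


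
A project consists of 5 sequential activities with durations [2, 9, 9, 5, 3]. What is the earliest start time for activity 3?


Activity 3 starts after activities 1 through 2 complete.
Predecessor durations: [2, 9]
ES = 2 + 9 = 11

11


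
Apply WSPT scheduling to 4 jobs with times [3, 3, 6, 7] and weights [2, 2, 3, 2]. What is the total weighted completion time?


Compute p/w ratios and sort ascending (WSPT): [(3, 2), (3, 2), (6, 3), (7, 2)]
Compute weighted completion times:
  Job (p=3,w=2): C=3, w*C=2*3=6
  Job (p=3,w=2): C=6, w*C=2*6=12
  Job (p=6,w=3): C=12, w*C=3*12=36
  Job (p=7,w=2): C=19, w*C=2*19=38
Total weighted completion time = 92

92


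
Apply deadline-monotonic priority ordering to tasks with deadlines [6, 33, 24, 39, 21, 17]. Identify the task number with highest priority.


Sort tasks by relative deadline (ascending):
  Task 1: deadline = 6
  Task 6: deadline = 17
  Task 5: deadline = 21
  Task 3: deadline = 24
  Task 2: deadline = 33
  Task 4: deadline = 39
Priority order (highest first): [1, 6, 5, 3, 2, 4]
Highest priority task = 1

1


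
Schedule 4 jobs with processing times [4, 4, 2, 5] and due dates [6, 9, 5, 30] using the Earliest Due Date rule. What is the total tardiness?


Sort by due date (EDD order): [(2, 5), (4, 6), (4, 9), (5, 30)]
Compute completion times and tardiness:
  Job 1: p=2, d=5, C=2, tardiness=max(0,2-5)=0
  Job 2: p=4, d=6, C=6, tardiness=max(0,6-6)=0
  Job 3: p=4, d=9, C=10, tardiness=max(0,10-9)=1
  Job 4: p=5, d=30, C=15, tardiness=max(0,15-30)=0
Total tardiness = 1

1


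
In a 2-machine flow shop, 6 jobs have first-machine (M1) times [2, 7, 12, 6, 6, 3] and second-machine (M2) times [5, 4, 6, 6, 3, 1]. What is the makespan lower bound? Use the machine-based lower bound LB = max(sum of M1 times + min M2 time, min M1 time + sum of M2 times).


LB1 = sum(M1 times) + min(M2 times) = 36 + 1 = 37
LB2 = min(M1 times) + sum(M2 times) = 2 + 25 = 27
Lower bound = max(LB1, LB2) = max(37, 27) = 37

37


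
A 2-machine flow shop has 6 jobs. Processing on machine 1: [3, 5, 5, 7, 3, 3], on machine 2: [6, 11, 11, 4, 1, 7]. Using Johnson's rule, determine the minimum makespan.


Apply Johnson's rule:
  Group 1 (a <= b): [(1, 3, 6), (6, 3, 7), (2, 5, 11), (3, 5, 11)]
  Group 2 (a > b): [(4, 7, 4), (5, 3, 1)]
Optimal job order: [1, 6, 2, 3, 4, 5]
Schedule:
  Job 1: M1 done at 3, M2 done at 9
  Job 6: M1 done at 6, M2 done at 16
  Job 2: M1 done at 11, M2 done at 27
  Job 3: M1 done at 16, M2 done at 38
  Job 4: M1 done at 23, M2 done at 42
  Job 5: M1 done at 26, M2 done at 43
Makespan = 43

43


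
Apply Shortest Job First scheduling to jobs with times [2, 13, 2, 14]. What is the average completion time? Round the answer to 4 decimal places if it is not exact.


SJF order (ascending): [2, 2, 13, 14]
Completion times:
  Job 1: burst=2, C=2
  Job 2: burst=2, C=4
  Job 3: burst=13, C=17
  Job 4: burst=14, C=31
Average completion = 54/4 = 13.5

13.5


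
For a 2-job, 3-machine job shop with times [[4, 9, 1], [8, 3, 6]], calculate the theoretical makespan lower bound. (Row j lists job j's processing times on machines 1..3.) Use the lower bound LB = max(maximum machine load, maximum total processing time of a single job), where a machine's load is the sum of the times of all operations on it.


Machine loads:
  Machine 1: 4 + 8 = 12
  Machine 2: 9 + 3 = 12
  Machine 3: 1 + 6 = 7
Max machine load = 12
Job totals:
  Job 1: 14
  Job 2: 17
Max job total = 17
Lower bound = max(12, 17) = 17

17


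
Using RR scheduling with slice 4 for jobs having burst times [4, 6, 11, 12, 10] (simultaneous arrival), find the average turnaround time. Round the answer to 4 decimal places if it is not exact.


Time quantum = 4
Execution trace:
  J1 runs 4 units, time = 4
  J2 runs 4 units, time = 8
  J3 runs 4 units, time = 12
  J4 runs 4 units, time = 16
  J5 runs 4 units, time = 20
  J2 runs 2 units, time = 22
  J3 runs 4 units, time = 26
  J4 runs 4 units, time = 30
  J5 runs 4 units, time = 34
  J3 runs 3 units, time = 37
  J4 runs 4 units, time = 41
  J5 runs 2 units, time = 43
Finish times: [4, 22, 37, 41, 43]
Average turnaround = 147/5 = 29.4

29.4


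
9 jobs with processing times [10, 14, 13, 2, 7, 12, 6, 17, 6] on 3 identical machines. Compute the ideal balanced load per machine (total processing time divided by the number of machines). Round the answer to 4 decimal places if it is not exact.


Total processing time = 10 + 14 + 13 + 2 + 7 + 12 + 6 + 17 + 6 = 87
Number of machines = 3
Ideal balanced load = 87 / 3 = 29.0

29.0


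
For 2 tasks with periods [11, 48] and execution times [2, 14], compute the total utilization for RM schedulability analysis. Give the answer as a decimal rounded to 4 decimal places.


Compute individual utilizations (exact fractions):
  Task 1: C/T = 2/11 (approx. 0.1818)
  Task 2: C/T = 14/48 = 7/24 (approx. 0.2917)
Total utilization U = 2/11 + 7/24 = 125/264
Rounded to 4 decimal places: U = 0.4735
RM (Liu & Layland) bound for 2 tasks = 0.828427; compare with U = 125/264 (approx. 0.473485)
U <= bound, so schedulable by RM sufficient condition.

0.4735


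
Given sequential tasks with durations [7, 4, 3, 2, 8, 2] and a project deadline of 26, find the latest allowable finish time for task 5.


LF(activity 5) = deadline - sum of successor durations
Successors: activities 6 through 6 with durations [2]
Sum of successor durations = 2
LF = 26 - 2 = 24

24


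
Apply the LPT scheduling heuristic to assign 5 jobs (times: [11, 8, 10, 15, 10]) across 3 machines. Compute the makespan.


Sort jobs in decreasing order (LPT): [15, 11, 10, 10, 8]
Assign each job to the least loaded machine:
  Machine 1: jobs [15], load = 15
  Machine 2: jobs [11, 8], load = 19
  Machine 3: jobs [10, 10], load = 20
Makespan = max load = 20

20


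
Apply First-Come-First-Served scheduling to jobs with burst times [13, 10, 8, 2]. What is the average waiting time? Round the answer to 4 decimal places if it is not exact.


FCFS order (as given): [13, 10, 8, 2]
Waiting times:
  Job 1: wait = 0
  Job 2: wait = 13
  Job 3: wait = 23
  Job 4: wait = 31
Sum of waiting times = 67
Average waiting time = 67/4 = 16.75

16.75


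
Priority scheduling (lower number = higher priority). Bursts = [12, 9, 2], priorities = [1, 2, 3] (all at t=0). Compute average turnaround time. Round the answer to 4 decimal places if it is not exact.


Sort by priority (ascending = highest first):
Order: [(1, 12), (2, 9), (3, 2)]
Completion times:
  Priority 1, burst=12, C=12
  Priority 2, burst=9, C=21
  Priority 3, burst=2, C=23
Average turnaround = 56/3 = 18.6667

18.6667


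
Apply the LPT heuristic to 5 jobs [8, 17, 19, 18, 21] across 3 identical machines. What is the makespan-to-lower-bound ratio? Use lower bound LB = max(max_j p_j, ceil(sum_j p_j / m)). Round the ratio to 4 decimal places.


LPT order: [21, 19, 18, 17, 8]
Machine loads after assignment: [21, 27, 35]
LPT makespan = 35
Lower bound = max(max_job, ceil(total/3)) = max(21, 28) = 28
Ratio = 35 / 28 = 1.25

1.25


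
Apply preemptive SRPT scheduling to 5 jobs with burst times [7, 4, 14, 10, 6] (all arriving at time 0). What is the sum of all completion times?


Since all jobs arrive at t=0, SRPT equals SPT ordering.
SPT order: [4, 6, 7, 10, 14]
Completion times:
  Job 1: p=4, C=4
  Job 2: p=6, C=10
  Job 3: p=7, C=17
  Job 4: p=10, C=27
  Job 5: p=14, C=41
Total completion time = 4 + 10 + 17 + 27 + 41 = 99

99


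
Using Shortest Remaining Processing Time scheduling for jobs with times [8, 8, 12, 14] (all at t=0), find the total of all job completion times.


Since all jobs arrive at t=0, SRPT equals SPT ordering.
SPT order: [8, 8, 12, 14]
Completion times:
  Job 1: p=8, C=8
  Job 2: p=8, C=16
  Job 3: p=12, C=28
  Job 4: p=14, C=42
Total completion time = 8 + 16 + 28 + 42 = 94

94


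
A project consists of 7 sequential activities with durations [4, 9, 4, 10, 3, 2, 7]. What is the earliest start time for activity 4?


Activity 4 starts after activities 1 through 3 complete.
Predecessor durations: [4, 9, 4]
ES = 4 + 9 + 4 = 17

17


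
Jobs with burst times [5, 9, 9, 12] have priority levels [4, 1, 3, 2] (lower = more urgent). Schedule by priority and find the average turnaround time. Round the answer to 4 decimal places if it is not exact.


Sort by priority (ascending = highest first):
Order: [(1, 9), (2, 12), (3, 9), (4, 5)]
Completion times:
  Priority 1, burst=9, C=9
  Priority 2, burst=12, C=21
  Priority 3, burst=9, C=30
  Priority 4, burst=5, C=35
Average turnaround = 95/4 = 23.75

23.75


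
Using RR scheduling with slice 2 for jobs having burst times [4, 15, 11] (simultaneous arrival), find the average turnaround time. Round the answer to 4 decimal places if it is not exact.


Time quantum = 2
Execution trace:
  J1 runs 2 units, time = 2
  J2 runs 2 units, time = 4
  J3 runs 2 units, time = 6
  J1 runs 2 units, time = 8
  J2 runs 2 units, time = 10
  J3 runs 2 units, time = 12
  J2 runs 2 units, time = 14
  J3 runs 2 units, time = 16
  J2 runs 2 units, time = 18
  J3 runs 2 units, time = 20
  J2 runs 2 units, time = 22
  J3 runs 2 units, time = 24
  J2 runs 2 units, time = 26
  J3 runs 1 units, time = 27
  J2 runs 2 units, time = 29
  J2 runs 1 units, time = 30
Finish times: [8, 30, 27]
Average turnaround = 65/3 = 21.6667

21.6667


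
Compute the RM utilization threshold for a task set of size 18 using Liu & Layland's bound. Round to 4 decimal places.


Compute 2^(1/18) = 1.0392592260
Subtract 1: 1.0392592260 - 1 = 0.0392592260
Multiply by n: 18 * 0.0392592260 = 0.7066660680
Round to 4 dp: 0.7067

0.7067


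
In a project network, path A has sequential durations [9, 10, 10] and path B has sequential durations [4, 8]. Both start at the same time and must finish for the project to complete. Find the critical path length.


Path A total = 9 + 10 + 10 = 29
Path B total = 4 + 8 = 12
Critical path = longest path = max(29, 12) = 29

29


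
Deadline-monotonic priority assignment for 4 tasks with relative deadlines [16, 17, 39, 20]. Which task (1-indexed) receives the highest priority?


Sort tasks by relative deadline (ascending):
  Task 1: deadline = 16
  Task 2: deadline = 17
  Task 4: deadline = 20
  Task 3: deadline = 39
Priority order (highest first): [1, 2, 4, 3]
Highest priority task = 1

1


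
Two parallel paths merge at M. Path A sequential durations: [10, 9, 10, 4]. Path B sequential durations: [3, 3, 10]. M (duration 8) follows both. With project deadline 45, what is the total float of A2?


Forward pass: ES(A2) = sum of predecessors on chain A = 10
EF = ES + duration = 10 + 9 = 19
Backward pass: LF(M) = deadline = 45; LS(M) = 45 - 8 = 37
LF(A2) = LS(M) - sum(successors on chain A) = 37 - 14 = 23
LS = LF - duration = 23 - 9 = 14
Total float = LS - ES = 14 - 10 = 4

4


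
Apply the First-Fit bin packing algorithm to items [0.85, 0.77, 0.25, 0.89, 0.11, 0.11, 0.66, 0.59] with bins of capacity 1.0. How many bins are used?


Place items sequentially using First-Fit:
  Item 0.85 -> new Bin 1
  Item 0.77 -> new Bin 2
  Item 0.25 -> new Bin 3
  Item 0.89 -> new Bin 4
  Item 0.11 -> Bin 1 (now 0.96)
  Item 0.11 -> Bin 2 (now 0.88)
  Item 0.66 -> Bin 3 (now 0.91)
  Item 0.59 -> new Bin 5
Total bins used = 5

5


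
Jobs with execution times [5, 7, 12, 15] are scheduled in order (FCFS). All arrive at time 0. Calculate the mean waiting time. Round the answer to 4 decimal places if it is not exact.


FCFS order (as given): [5, 7, 12, 15]
Waiting times:
  Job 1: wait = 0
  Job 2: wait = 5
  Job 3: wait = 12
  Job 4: wait = 24
Sum of waiting times = 41
Average waiting time = 41/4 = 10.25

10.25


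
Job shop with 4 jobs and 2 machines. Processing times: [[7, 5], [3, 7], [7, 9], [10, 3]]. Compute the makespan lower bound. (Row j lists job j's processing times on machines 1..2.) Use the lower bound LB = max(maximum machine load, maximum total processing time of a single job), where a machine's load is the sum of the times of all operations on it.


Machine loads:
  Machine 1: 7 + 3 + 7 + 10 = 27
  Machine 2: 5 + 7 + 9 + 3 = 24
Max machine load = 27
Job totals:
  Job 1: 12
  Job 2: 10
  Job 3: 16
  Job 4: 13
Max job total = 16
Lower bound = max(27, 16) = 27

27


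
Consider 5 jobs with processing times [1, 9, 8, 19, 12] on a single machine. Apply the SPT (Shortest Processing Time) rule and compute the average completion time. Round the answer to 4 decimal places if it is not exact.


Sort jobs by processing time (SPT order): [1, 8, 9, 12, 19]
Compute completion times sequentially:
  Job 1: processing = 1, completes at 1
  Job 2: processing = 8, completes at 9
  Job 3: processing = 9, completes at 18
  Job 4: processing = 12, completes at 30
  Job 5: processing = 19, completes at 49
Sum of completion times = 107
Average completion time = 107/5 = 21.4

21.4


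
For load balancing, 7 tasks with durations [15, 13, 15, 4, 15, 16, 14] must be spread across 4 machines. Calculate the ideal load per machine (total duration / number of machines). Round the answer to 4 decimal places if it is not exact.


Total processing time = 15 + 13 + 15 + 4 + 15 + 16 + 14 = 92
Number of machines = 4
Ideal balanced load = 92 / 4 = 23.0

23.0


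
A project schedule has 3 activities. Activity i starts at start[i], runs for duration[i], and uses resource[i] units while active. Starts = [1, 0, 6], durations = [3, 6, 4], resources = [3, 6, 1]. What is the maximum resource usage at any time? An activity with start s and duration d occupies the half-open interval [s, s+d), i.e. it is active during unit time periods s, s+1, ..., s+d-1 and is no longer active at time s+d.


Each activity i is active on [start_i, start_i + duration_i).
Compute total resource usage per time slot:
  t=0: active resources = [6], total = 6
  t=1: active resources = [3, 6], total = 9
  t=2: active resources = [3, 6], total = 9
  t=3: active resources = [3, 6], total = 9
  t=4: active resources = [6], total = 6
  t=5: active resources = [6], total = 6
  t=6: active resources = [1], total = 1
  t=7: active resources = [1], total = 1
  t=8: active resources = [1], total = 1
  t=9: active resources = [1], total = 1
Peak resource demand = 9

9
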